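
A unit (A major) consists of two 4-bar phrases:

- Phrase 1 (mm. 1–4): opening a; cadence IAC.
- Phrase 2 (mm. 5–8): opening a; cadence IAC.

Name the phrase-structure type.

repeated phrase

Both phrases have the same opening (a) and the same cadence (imperfect authentic cadence): the second is a restatement, not a consequent, so this is a repeated phrase rather than a period.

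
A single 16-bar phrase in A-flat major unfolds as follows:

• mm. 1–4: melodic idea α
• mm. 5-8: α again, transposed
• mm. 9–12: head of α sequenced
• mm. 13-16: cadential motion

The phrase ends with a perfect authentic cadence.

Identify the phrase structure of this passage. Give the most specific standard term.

sentence

Basic idea (measures 1–4) + its repetition (measures 5–8) form the presentation; fragmentation and cadence (bars 9–16) form the continuation — the 16-bar whole is a sentence.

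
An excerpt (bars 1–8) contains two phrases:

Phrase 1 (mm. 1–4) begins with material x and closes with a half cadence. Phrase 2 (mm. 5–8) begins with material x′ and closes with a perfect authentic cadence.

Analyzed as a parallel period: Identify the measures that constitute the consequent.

measures 5–8

The antecedent is the phrase ending with the weaker cadence (half cadence, phrase 1) and the consequent the one ending more conclusively (perfect authentic cadence, phrase 2); the consequent is mm. 5-8.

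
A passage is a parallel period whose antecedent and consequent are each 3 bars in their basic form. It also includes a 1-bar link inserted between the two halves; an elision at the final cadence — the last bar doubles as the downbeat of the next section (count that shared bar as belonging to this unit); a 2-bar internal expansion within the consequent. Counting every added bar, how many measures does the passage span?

9 measures

Basic parallel period: 3 + 3 = 6 bars.
6 (basic form) + 1 (link) + 2 (internal expansion) = 9.
The elision shares a bar with the next section but does not change this unit's count.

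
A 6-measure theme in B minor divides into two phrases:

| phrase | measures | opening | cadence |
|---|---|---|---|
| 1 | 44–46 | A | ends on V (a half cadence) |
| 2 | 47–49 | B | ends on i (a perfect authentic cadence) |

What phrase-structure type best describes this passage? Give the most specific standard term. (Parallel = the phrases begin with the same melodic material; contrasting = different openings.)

contrasting period

Phrase 1 ends with a half cadence (weaker) and phrase 2 with a perfect authentic cadence (stronger): antecedent + consequent = a period.
The two phrases open with different material (A / B), so the period is contrasting.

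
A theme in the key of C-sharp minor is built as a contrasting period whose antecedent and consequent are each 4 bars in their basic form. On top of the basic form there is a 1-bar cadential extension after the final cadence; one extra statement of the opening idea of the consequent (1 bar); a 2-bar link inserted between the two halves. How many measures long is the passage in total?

Basic contrasting period: 4 + 4 = 8 bars.
8 (basic form) + 1 (cadential extension) + 1 (extra statement) + 2 (link) = 12.

12 measures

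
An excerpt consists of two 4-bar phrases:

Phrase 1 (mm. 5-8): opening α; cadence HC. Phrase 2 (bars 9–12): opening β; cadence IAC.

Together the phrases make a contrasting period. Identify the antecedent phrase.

The phrase ending with the weaker cadence (half cadence) is the antecedent; the one ending more conclusively (imperfect authentic cadence) is the consequent. The antecedent is phrase 1.

phrase 1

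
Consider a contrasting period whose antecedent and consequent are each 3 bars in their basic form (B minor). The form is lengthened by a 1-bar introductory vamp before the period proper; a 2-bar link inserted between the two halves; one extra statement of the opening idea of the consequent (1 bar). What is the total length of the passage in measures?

Basic contrasting period: 3 + 3 = 6 bars.
6 (basic form) + 1 (introduction) + 2 (link) + 1 (extra statement) = 10.

10 measures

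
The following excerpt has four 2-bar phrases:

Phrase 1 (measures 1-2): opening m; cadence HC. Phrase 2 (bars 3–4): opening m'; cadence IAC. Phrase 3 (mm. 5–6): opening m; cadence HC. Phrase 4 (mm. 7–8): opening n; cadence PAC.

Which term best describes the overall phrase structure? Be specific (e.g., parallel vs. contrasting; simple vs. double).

parallel double period

Four phrases in two halves: the first half (measures 1-4) ends with an imperfect authentic cadence, the second (mm. 5–8) with a perfect authentic cadence — a large antecedent–consequent pair, i.e. a double period.
Phrase 3 begins with the same material as phrase 1, making it parallel.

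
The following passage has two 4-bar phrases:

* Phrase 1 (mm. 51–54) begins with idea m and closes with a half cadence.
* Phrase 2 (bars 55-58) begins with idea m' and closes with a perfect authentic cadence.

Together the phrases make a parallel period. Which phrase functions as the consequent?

The phrase ending with the weaker cadence (half cadence) is the antecedent; the one ending more conclusively (perfect authentic cadence) is the consequent. The consequent is phrase 2.

phrase 2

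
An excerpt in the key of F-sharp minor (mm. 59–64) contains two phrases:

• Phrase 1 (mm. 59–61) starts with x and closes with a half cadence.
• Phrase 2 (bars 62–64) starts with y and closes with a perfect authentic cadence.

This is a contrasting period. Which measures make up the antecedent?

The phrase ending with the weaker cadence (half cadence) is the antecedent; the one ending more conclusively (perfect authentic cadence) is the consequent. The antecedent is measures 59–61.

measures 59–61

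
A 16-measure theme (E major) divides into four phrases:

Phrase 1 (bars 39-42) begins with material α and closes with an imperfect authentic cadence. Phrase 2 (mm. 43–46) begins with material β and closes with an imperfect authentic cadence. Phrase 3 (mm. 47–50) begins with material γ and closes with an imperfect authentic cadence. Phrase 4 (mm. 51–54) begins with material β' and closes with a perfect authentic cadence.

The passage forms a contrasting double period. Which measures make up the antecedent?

measures 39–46

In a double period the first pair of phrases (ending imperfect authentic cadence) is the large antecedent and the second pair (ending perfect authentic cadence) is the large consequent; the antecedent is measures 39–46.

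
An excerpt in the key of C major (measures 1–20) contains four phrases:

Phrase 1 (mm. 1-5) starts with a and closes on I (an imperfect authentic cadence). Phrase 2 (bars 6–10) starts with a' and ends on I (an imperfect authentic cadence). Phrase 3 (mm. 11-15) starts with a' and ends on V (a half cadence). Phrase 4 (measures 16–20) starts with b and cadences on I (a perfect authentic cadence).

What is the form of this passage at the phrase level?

Four phrases in two halves: the first half (measures 1–10) ends with an imperfect authentic cadence, the second (bars 11–20) with a perfect authentic cadence — a large antecedent–consequent pair, i.e. a double period.
Phrase 3 begins with the same material as phrase 1, making it parallel.

parallel double period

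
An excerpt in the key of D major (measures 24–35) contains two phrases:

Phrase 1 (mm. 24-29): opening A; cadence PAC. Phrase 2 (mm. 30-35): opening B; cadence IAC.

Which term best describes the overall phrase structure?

The second phrase closes with an imperfect authentic cadence, which is not stronger than the first phrase's perfect authentic cadence; without a weak→strong cadential pair there is no antecedent–consequent relationship, so this is a phrase group rather than a period.

phrase group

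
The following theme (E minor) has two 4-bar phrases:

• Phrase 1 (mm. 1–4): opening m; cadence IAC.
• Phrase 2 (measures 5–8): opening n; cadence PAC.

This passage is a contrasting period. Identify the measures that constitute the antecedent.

measures 1–4

The antecedent is the phrase ending with the weaker cadence (imperfect authentic cadence, phrase 1) and the consequent the one ending more conclusively (perfect authentic cadence, phrase 2); the antecedent is measures 1–4.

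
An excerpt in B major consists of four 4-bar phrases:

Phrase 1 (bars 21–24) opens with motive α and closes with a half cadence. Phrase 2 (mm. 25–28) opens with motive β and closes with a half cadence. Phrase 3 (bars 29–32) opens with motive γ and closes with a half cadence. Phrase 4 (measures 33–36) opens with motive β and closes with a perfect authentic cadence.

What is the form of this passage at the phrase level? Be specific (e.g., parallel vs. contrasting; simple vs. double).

Four phrases in two halves: the first half (bars 21–28) ends with a half cadence, the second (bars 29-36) with a perfect authentic cadence — a large antecedent–consequent pair, i.e. a double period.
Phrase 3 begins with different material from phrase 1, making it contrasting.

contrasting double period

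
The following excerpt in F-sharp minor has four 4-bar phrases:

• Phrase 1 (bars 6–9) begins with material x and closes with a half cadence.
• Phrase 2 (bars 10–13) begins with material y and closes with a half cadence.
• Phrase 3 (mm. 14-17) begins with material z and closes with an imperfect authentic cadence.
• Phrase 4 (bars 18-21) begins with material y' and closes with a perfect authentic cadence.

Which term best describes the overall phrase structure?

Four phrases in two halves: the first half (measures 6–13) ends with a half cadence, the second (mm. 14-21) with a perfect authentic cadence — a large antecedent–consequent pair, i.e. a double period.
Phrase 3 begins with different material from phrase 1, making it contrasting.

contrasting double period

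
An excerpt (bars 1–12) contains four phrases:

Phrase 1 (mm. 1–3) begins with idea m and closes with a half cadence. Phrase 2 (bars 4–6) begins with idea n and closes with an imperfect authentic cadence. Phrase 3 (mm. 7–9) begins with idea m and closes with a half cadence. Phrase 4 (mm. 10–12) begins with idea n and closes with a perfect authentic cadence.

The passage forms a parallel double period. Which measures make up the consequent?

measures 7–12

In a double period the first pair of phrases (ending imperfect authentic cadence) is the large antecedent and the second pair (ending perfect authentic cadence) is the large consequent; the consequent is measures 7–12.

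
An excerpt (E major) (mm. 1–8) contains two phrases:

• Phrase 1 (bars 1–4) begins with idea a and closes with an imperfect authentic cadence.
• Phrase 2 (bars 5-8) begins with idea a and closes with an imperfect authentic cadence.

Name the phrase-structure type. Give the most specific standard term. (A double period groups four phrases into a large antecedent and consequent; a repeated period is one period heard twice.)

Both phrases have the same opening (a) and the same cadence (imperfect authentic cadence): the second is a restatement, not a consequent, so this is a repeated phrase rather than a period.

repeated phrase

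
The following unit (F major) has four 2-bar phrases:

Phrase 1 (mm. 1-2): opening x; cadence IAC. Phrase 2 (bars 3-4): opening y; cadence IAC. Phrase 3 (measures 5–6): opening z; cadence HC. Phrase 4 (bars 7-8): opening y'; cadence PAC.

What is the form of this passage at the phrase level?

contrasting double period

Four phrases in two halves: the first half (mm. 1-4) ends with an imperfect authentic cadence, the second (measures 5-8) with a perfect authentic cadence — a large antecedent–consequent pair, i.e. a double period.
Phrase 3 begins with different material from phrase 1, making it contrasting.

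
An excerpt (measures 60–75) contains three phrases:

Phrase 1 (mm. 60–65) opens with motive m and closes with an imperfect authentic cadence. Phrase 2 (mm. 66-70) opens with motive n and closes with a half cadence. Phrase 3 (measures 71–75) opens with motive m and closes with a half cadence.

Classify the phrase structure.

The final phrase closes with a half cadence, which is not stronger than the preceding half cadence; the 3 phrases lack an overall antecedent–consequent design and so form a phrase group.

phrase group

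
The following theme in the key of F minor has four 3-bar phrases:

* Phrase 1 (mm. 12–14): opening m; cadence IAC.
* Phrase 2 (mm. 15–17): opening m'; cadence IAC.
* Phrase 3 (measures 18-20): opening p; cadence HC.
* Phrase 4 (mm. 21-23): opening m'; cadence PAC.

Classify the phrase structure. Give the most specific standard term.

contrasting double period

Four phrases in two halves: the first half (mm. 12–17) ends with an imperfect authentic cadence, the second (mm. 18-23) with a perfect authentic cadence — a large antecedent–consequent pair, i.e. a double period.
Phrase 3 begins with different material from phrase 1, making it contrasting.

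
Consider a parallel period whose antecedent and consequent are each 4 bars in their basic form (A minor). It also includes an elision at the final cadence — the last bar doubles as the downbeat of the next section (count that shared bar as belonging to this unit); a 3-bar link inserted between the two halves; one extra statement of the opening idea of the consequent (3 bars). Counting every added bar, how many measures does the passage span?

Basic parallel period: 4 + 4 = 8 bars.
8 (basic form) + 3 (link) + 3 (extra statement) = 14.
The elision shares a bar with the next section but does not change this unit's count.

14 measures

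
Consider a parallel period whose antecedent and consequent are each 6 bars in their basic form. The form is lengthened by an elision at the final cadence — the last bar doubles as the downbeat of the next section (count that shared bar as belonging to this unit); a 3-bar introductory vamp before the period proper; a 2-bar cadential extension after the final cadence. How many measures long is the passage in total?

17 measures

Basic parallel period: 6 + 6 = 12 bars.
12 (basic form) + 3 (introduction) + 2 (cadential extension) = 17.
The elision shares a bar with the next section but does not change this unit's count.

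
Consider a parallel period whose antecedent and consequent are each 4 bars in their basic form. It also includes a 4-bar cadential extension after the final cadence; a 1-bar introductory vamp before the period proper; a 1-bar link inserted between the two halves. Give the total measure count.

Basic parallel period: 4 + 4 = 8 bars.
8 (basic form) + 4 (cadential extension) + 1 (introduction) + 1 (link) = 14.

14 measures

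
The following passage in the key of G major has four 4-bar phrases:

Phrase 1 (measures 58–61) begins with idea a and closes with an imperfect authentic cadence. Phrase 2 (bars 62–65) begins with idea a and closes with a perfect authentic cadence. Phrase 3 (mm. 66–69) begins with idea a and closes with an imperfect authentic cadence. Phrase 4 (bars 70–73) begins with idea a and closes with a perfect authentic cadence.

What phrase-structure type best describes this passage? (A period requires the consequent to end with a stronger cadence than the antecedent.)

The cadence pattern IAC–PAC–IAC–PAC is weak–strong twice, and phrases 3–4 restate phrases 1–2: a period heard twice, not a double period (which would end weakly at phrase 2).

repeated period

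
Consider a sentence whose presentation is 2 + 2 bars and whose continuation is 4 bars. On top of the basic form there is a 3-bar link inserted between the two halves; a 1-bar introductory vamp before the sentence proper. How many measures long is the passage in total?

12 measures

Basic sentence: 2 + 2 + 4 = 8 bars.
8 (basic form) + 3 (link) + 1 (introduction) = 12.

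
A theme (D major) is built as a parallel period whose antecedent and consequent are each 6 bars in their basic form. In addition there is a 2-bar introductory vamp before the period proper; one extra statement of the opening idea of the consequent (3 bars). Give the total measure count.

Basic parallel period: 6 + 6 = 12 bars.
12 (basic form) + 2 (introduction) + 3 (extra statement) = 17.

17 measures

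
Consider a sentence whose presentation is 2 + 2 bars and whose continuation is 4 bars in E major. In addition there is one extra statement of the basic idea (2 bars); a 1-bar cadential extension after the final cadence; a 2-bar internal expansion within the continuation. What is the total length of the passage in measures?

13 measures

Basic sentence: 2 + 2 + 4 = 8 bars.
8 (basic form) + 2 (extra statement) + 1 (cadential extension) + 2 (internal expansion) = 13.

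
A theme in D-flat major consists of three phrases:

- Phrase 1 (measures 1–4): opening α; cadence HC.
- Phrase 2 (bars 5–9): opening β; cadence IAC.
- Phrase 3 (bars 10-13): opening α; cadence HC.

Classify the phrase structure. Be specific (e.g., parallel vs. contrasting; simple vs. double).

phrase group

The final phrase closes with a half cadence, which is not stronger than the preceding imperfect authentic cadence; the 3 phrases lack an overall antecedent–consequent design and so form a phrase group.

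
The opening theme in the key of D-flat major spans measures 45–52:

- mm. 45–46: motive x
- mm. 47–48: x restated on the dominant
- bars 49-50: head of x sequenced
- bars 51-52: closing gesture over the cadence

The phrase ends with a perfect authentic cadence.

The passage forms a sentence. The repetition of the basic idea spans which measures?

The presentation of a sentence is the basic idea (mm. 45–46) plus its repetition (mm. 47–48); the repetition of the basic idea is therefore mm. 47-48.

measures 47–48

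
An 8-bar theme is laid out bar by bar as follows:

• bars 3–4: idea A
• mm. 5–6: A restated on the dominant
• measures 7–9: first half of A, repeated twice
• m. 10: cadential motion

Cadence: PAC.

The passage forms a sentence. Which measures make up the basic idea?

measures 3–4

The presentation of a sentence is the basic idea (mm. 3–4) plus its repetition (bars 5–6); the basic idea is therefore mm. 3-4.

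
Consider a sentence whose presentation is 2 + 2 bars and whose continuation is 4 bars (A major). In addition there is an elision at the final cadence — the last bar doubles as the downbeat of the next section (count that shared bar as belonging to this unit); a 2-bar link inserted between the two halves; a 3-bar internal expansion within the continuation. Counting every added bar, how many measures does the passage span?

13 measures

Basic sentence: 2 + 2 + 4 = 8 bars.
8 (basic form) + 2 (link) + 3 (internal expansion) = 13.
The elision shares a bar with the next section but does not change this unit's count.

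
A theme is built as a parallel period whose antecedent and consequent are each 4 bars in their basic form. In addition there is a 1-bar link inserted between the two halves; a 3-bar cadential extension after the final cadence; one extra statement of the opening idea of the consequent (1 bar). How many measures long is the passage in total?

Basic parallel period: 4 + 4 = 8 bars.
8 (basic form) + 1 (link) + 3 (cadential extension) + 1 (extra statement) = 13.

13 measures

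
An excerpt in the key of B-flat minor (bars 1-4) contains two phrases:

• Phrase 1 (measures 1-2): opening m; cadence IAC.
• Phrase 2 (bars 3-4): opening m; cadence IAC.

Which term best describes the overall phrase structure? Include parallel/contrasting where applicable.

Both phrases have the same opening (m) and the same cadence (imperfect authentic cadence): the second is a restatement, not a consequent, so this is a repeated phrase rather than a period.

repeated phrase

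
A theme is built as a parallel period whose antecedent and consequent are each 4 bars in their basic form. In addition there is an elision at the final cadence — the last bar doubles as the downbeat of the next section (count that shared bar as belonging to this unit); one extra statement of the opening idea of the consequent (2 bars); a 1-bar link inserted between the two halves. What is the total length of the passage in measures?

Basic parallel period: 4 + 4 = 8 bars.
8 (basic form) + 2 (extra statement) + 1 (link) = 11.
The elision shares a bar with the next section but does not change this unit's count.

11 measures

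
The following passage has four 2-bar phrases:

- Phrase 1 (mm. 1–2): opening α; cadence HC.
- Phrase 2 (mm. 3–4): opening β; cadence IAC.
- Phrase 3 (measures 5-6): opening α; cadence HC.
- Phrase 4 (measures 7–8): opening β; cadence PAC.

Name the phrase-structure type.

Four phrases in two halves: the first half (mm. 1-4) ends with an imperfect authentic cadence, the second (mm. 5–8) with a perfect authentic cadence — a large antecedent–consequent pair, i.e. a double period.
Phrase 3 begins with the same material as phrase 1, making it parallel.

parallel double period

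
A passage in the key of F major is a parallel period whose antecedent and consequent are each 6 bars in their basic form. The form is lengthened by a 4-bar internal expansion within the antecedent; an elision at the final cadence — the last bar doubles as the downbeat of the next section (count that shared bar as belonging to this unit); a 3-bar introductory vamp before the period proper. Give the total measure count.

Basic parallel period: 6 + 6 = 12 bars.
12 (basic form) + 4 (internal expansion) + 3 (introduction) = 19.
The elision shares a bar with the next section but does not change this unit's count.

19 measures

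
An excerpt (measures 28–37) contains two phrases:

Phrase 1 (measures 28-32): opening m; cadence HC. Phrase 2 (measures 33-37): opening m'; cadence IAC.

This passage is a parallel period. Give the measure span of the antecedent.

measures 28–32

The antecedent is the phrase ending with the weaker cadence (half cadence, phrase 1) and the consequent the one ending more conclusively (imperfect authentic cadence, phrase 2); the antecedent is mm. 28–32.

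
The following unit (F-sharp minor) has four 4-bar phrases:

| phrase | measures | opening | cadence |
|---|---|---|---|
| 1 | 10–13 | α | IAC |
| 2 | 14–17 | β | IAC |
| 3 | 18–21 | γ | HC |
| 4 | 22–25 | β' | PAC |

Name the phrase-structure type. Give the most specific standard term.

contrasting double period

Four phrases in two halves: the first half (bars 10–17) ends with an imperfect authentic cadence, the second (mm. 18–25) with a perfect authentic cadence — a large antecedent–consequent pair, i.e. a double period.
Phrase 3 begins with different material from phrase 1, making it contrasting.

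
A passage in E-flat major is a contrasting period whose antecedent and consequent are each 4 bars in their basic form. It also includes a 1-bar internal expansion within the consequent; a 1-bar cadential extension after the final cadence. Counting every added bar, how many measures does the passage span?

10 measures

Basic contrasting period: 4 + 4 = 8 bars.
8 (basic form) + 1 (internal expansion) + 1 (cadential extension) = 10.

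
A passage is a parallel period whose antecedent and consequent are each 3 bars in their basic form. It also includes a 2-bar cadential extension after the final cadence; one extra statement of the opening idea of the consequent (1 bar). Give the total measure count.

Basic parallel period: 3 + 3 = 6 bars.
6 (basic form) + 2 (cadential extension) + 1 (extra statement) = 9.

9 measures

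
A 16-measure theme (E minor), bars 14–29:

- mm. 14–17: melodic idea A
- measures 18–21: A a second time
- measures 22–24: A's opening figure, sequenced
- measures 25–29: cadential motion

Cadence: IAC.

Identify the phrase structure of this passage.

sentence

Basic idea (mm. 14–17) + its repetition (mm. 18-21) form the presentation; fragmentation and cadence (bars 22–29) form the continuation — the 16-bar whole is a sentence.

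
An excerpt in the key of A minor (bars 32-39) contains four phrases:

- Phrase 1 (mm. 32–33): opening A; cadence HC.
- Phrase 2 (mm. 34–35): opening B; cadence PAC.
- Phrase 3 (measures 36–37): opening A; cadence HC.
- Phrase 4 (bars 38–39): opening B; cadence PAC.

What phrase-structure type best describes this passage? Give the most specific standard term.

repeated period

The cadence pattern HC–PAC–HC–PAC is weak–strong twice, and phrases 3–4 restate phrases 1–2: a period heard twice, not a double period (which would end weakly at phrase 2).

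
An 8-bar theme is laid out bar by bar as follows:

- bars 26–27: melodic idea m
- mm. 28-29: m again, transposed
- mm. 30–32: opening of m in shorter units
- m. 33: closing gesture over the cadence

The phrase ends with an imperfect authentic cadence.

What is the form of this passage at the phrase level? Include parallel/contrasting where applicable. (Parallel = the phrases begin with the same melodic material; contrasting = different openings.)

Basic idea (bars 26–27) + its repetition (mm. 28–29) form the presentation; fragmentation and cadence (measures 30–33) form the continuation — the 8-bar whole is a sentence.

sentence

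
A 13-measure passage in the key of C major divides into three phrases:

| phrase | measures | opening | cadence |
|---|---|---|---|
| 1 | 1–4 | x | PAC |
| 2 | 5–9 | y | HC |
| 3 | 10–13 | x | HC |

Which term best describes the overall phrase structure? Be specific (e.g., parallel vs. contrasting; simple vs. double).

phrase group

The final phrase closes with a half cadence, which is not stronger than the preceding half cadence; the 3 phrases lack an overall antecedent–consequent design and so form a phrase group.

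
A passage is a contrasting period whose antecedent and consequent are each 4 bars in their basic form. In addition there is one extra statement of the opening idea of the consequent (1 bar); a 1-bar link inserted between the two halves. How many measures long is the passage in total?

Basic contrasting period: 4 + 4 = 8 bars.
8 (basic form) + 1 (extra statement) + 1 (link) = 10.

10 measures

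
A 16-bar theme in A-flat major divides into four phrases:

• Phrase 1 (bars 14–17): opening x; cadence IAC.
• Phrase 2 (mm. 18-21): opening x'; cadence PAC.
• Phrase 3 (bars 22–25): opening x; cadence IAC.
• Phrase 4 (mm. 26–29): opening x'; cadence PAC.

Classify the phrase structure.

The cadence pattern IAC–PAC–IAC–PAC is weak–strong twice, and phrases 3–4 restate phrases 1–2: a period heard twice, not a double period (which would end weakly at phrase 2).

repeated period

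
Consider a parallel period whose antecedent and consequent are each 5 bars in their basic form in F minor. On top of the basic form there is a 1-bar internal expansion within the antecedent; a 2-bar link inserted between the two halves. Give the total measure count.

Basic parallel period: 5 + 5 = 10 bars.
10 (basic form) + 1 (internal expansion) + 2 (link) = 13.

13 measures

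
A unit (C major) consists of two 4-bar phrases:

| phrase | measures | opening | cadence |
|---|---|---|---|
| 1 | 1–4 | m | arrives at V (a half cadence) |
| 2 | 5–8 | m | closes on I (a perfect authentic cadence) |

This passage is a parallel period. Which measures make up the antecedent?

The antecedent is the phrase ending with the weaker cadence (half cadence, phrase 1) and the consequent the one ending more conclusively (perfect authentic cadence, phrase 2); the antecedent is mm. 1-4.

measures 1–4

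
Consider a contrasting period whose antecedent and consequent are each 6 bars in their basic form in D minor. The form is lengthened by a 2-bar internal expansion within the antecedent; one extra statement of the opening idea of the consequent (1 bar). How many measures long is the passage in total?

15 measures

Basic contrasting period: 6 + 6 = 12 bars.
12 (basic form) + 2 (internal expansion) + 1 (extra statement) = 15.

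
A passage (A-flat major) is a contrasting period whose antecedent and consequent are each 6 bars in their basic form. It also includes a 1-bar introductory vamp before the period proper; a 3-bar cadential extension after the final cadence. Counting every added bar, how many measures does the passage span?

16 measures

Basic contrasting period: 6 + 6 = 12 bars.
12 (basic form) + 1 (introduction) + 3 (cadential extension) = 16.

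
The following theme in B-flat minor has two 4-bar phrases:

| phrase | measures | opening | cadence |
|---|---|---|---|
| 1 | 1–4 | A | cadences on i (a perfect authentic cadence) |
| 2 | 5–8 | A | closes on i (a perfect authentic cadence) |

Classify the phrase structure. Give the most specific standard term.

Both phrases have the same opening (A) and the same cadence (perfect authentic cadence): the second is a restatement, not a consequent, so this is a repeated phrase rather than a period.

repeated phrase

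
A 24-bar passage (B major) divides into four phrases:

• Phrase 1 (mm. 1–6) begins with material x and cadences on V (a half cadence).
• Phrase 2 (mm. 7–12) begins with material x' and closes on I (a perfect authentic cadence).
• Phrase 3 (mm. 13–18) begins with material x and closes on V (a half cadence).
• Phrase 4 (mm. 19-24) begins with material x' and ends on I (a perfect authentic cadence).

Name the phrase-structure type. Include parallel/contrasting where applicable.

repeated period

The cadence pattern HC–PAC–HC–PAC is weak–strong twice, and phrases 3–4 restate phrases 1–2: a period heard twice, not a double period (which would end weakly at phrase 2).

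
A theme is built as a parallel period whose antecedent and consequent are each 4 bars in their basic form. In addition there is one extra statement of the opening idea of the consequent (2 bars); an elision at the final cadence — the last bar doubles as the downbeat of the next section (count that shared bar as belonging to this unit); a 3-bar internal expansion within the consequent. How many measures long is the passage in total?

Basic parallel period: 4 + 4 = 8 bars.
8 (basic form) + 2 (extra statement) + 3 (internal expansion) = 13.
The elision shares a bar with the next section but does not change this unit's count.

13 measures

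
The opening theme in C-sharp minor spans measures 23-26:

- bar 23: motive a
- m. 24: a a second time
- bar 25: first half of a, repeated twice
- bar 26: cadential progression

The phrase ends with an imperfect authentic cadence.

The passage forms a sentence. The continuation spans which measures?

After the presentation (mm. 23–24), the continuation covers the fragmentation through the cadence: bars 25–26.

measures 25–26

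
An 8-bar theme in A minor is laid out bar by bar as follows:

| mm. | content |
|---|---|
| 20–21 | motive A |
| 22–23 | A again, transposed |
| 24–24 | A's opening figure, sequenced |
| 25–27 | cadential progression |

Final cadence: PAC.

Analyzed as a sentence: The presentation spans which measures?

The presentation of a sentence is the basic idea (mm. 20–21) plus its repetition (mm. 22–23); the presentation is therefore measures 20–23.

measures 20–23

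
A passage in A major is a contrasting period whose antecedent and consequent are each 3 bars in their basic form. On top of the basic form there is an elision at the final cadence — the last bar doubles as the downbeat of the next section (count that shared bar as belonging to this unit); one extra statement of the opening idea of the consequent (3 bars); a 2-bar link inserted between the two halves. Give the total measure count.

11 measures

Basic contrasting period: 3 + 3 = 6 bars.
6 (basic form) + 3 (extra statement) + 2 (link) = 11.
The elision shares a bar with the next section but does not change this unit's count.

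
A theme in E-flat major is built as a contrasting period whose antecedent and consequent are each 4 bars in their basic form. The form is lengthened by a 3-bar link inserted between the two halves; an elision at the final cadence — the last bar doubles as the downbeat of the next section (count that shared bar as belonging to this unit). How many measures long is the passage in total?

Basic contrasting period: 4 + 4 = 8 bars.
8 (basic form) + 3 (link) = 11.
The elision shares a bar with the next section but does not change this unit's count.

11 measures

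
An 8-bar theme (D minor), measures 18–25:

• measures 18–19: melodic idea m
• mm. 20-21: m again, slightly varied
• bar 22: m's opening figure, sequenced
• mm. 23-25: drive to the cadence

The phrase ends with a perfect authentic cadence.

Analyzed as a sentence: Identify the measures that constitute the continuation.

measures 22–25

After the presentation (mm. 18–21), the continuation covers the fragmentation through the cadence: measures 22-25.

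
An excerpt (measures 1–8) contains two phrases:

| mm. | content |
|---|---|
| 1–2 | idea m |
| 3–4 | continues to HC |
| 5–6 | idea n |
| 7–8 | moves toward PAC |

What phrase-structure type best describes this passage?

Phrase 1 ends with a half cadence (weaker) and phrase 2 with a perfect authentic cadence (stronger): antecedent + consequent = a period.
The two phrases open with different material (m / n), so the period is contrasting.

contrasting period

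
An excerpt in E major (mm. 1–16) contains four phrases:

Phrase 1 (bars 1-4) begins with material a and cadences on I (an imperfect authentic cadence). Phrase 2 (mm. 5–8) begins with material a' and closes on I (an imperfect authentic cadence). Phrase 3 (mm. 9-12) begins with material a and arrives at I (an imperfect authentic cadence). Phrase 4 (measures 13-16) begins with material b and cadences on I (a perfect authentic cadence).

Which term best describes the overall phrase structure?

parallel double period

Four phrases in two halves: the first half (bars 1–8) ends with an imperfect authentic cadence, the second (mm. 9-16) with a perfect authentic cadence — a large antecedent–consequent pair, i.e. a double period.
Phrase 3 begins with the same material as phrase 1, making it parallel.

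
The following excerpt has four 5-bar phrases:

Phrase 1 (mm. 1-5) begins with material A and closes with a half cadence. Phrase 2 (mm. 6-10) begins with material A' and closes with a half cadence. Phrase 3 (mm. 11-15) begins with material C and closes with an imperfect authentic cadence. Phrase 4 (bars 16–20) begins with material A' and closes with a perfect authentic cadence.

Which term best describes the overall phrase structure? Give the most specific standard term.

contrasting double period

Four phrases in two halves: the first half (mm. 1-10) ends with a half cadence, the second (mm. 11–20) with a perfect authentic cadence — a large antecedent–consequent pair, i.e. a double period.
Phrase 3 begins with different material from phrase 1, making it contrasting.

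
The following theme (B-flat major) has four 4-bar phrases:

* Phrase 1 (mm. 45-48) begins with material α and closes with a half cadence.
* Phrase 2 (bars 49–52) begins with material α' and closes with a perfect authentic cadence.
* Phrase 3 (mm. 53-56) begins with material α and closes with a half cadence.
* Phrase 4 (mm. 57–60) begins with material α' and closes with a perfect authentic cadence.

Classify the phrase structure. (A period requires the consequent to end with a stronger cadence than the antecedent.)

The cadence pattern HC–PAC–HC–PAC is weak–strong twice, and phrases 3–4 restate phrases 1–2: a period heard twice, not a double period (which would end weakly at phrase 2).

repeated period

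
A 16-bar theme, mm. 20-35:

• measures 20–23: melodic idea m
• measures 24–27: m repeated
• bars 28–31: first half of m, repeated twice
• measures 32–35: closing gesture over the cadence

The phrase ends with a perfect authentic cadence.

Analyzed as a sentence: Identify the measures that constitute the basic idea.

The presentation of a sentence is the basic idea (mm. 20-23) plus its repetition (mm. 24–27); the basic idea is therefore measures 20-23.

measures 20–23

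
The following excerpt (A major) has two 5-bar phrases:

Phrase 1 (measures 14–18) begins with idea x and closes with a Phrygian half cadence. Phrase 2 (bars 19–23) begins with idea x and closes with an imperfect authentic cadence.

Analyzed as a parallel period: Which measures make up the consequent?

The antecedent is the phrase ending with the weaker cadence (Phrygian half cadence, phrase 1) and the consequent the one ending more conclusively (imperfect authentic cadence, phrase 2); the consequent is mm. 19-23.

measures 19–23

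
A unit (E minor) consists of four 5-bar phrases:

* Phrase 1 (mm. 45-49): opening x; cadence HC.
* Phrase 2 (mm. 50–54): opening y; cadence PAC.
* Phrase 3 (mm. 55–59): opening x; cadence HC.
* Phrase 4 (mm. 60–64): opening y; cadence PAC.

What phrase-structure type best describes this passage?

The cadence pattern HC–PAC–HC–PAC is weak–strong twice, and phrases 3–4 restate phrases 1–2: a period heard twice, not a double period (which would end weakly at phrase 2).

repeated period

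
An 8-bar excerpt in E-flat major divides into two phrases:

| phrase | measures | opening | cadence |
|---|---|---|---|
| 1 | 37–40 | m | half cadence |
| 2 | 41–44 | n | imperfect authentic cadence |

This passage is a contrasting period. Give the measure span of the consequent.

The antecedent is the phrase ending with the weaker cadence (half cadence, phrase 1) and the consequent the one ending more conclusively (imperfect authentic cadence, phrase 2); the consequent is mm. 41–44.

measures 41–44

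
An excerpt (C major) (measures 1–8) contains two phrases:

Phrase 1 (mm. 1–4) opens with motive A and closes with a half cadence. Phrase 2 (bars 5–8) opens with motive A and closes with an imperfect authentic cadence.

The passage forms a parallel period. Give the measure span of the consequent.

The phrase ending with the weaker cadence (half cadence) is the antecedent; the one ending more conclusively (imperfect authentic cadence) is the consequent. The consequent is measures 5–8.

measures 5–8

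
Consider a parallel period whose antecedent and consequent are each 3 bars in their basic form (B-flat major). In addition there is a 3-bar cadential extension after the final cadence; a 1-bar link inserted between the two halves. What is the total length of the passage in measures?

10 measures

Basic parallel period: 3 + 3 = 6 bars.
6 (basic form) + 3 (cadential extension) + 1 (link) = 10.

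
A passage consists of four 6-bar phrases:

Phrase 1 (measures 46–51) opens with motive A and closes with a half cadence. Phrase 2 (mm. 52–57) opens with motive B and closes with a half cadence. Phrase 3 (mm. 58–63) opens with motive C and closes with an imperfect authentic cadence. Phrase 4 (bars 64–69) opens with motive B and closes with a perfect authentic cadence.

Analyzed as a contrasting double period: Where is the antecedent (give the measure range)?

measures 46–57

In a double period the four phrases pair into a large antecedent (phrases 1–2, ending half cadence) and a large consequent (phrases 3–4, ending perfect authentic cadence). The antecedent spans mm. 46-57.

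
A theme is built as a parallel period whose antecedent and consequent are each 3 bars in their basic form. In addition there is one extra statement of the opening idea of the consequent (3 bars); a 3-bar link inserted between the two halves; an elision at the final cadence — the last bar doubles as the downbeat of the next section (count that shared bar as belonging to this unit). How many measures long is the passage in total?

Basic parallel period: 3 + 3 = 6 bars.
6 (basic form) + 3 (extra statement) + 3 (link) = 12.
The elision shares a bar with the next section but does not change this unit's count.

12 measures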